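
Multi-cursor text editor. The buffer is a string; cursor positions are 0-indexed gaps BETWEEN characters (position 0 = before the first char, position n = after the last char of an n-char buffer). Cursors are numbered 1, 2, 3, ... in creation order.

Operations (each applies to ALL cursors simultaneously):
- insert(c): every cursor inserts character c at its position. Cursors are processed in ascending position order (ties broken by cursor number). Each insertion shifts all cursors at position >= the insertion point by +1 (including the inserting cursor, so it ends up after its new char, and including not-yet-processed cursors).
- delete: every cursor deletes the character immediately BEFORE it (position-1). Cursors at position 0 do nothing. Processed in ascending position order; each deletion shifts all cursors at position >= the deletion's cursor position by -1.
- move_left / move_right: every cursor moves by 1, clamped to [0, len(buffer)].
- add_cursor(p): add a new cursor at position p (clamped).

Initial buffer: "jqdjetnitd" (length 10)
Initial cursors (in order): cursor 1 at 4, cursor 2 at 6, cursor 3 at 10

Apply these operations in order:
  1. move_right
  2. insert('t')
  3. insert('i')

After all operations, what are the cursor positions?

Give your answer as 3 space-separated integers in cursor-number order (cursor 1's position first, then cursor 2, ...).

Answer: 7 11 16

Derivation:
After op 1 (move_right): buffer="jqdjetnitd" (len 10), cursors c1@5 c2@7 c3@10, authorship ..........
After op 2 (insert('t')): buffer="jqdjettntitdt" (len 13), cursors c1@6 c2@9 c3@13, authorship .....1..2...3
After op 3 (insert('i')): buffer="jqdjetitntiitdti" (len 16), cursors c1@7 c2@11 c3@16, authorship .....11..22...33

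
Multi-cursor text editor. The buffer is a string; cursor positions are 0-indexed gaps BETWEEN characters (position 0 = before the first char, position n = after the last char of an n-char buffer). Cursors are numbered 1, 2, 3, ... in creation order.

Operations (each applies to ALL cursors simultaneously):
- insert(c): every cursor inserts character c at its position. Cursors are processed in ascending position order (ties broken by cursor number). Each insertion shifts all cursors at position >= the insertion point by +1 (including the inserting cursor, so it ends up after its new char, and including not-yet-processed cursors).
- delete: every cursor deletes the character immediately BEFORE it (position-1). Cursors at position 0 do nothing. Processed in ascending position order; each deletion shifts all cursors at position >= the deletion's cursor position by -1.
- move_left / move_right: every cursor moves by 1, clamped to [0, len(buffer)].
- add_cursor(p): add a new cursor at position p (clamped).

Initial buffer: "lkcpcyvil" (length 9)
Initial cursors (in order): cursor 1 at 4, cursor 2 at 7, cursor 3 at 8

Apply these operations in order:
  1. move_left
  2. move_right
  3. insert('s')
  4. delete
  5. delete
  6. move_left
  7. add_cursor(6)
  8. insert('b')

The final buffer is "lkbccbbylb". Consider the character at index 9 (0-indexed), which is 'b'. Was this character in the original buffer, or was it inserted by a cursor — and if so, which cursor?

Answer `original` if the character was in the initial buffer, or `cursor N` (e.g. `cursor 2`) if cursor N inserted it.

After op 1 (move_left): buffer="lkcpcyvil" (len 9), cursors c1@3 c2@6 c3@7, authorship .........
After op 2 (move_right): buffer="lkcpcyvil" (len 9), cursors c1@4 c2@7 c3@8, authorship .........
After op 3 (insert('s')): buffer="lkcpscyvsisl" (len 12), cursors c1@5 c2@9 c3@11, authorship ....1...2.3.
After op 4 (delete): buffer="lkcpcyvil" (len 9), cursors c1@4 c2@7 c3@8, authorship .........
After op 5 (delete): buffer="lkccyl" (len 6), cursors c1@3 c2@5 c3@5, authorship ......
After op 6 (move_left): buffer="lkccyl" (len 6), cursors c1@2 c2@4 c3@4, authorship ......
After op 7 (add_cursor(6)): buffer="lkccyl" (len 6), cursors c1@2 c2@4 c3@4 c4@6, authorship ......
After op 8 (insert('b')): buffer="lkbccbbylb" (len 10), cursors c1@3 c2@7 c3@7 c4@10, authorship ..1..23..4
Authorship (.=original, N=cursor N): . . 1 . . 2 3 . . 4
Index 9: author = 4

Answer: cursor 4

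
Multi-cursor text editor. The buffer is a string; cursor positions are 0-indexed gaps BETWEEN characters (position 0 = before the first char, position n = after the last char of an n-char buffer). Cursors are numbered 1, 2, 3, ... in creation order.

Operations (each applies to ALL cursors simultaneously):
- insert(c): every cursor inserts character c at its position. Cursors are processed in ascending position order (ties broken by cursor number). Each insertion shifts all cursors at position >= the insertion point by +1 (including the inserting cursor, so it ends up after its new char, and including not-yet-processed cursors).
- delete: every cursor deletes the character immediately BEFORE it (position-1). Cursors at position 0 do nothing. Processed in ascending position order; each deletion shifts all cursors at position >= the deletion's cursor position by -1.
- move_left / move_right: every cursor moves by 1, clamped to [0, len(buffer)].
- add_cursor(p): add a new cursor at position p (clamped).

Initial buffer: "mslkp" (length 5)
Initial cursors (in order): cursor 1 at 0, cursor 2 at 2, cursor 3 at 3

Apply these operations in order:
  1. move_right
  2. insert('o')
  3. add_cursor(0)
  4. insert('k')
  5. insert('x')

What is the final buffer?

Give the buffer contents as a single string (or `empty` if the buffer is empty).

After op 1 (move_right): buffer="mslkp" (len 5), cursors c1@1 c2@3 c3@4, authorship .....
After op 2 (insert('o')): buffer="moslokop" (len 8), cursors c1@2 c2@5 c3@7, authorship .1..2.3.
After op 3 (add_cursor(0)): buffer="moslokop" (len 8), cursors c4@0 c1@2 c2@5 c3@7, authorship .1..2.3.
After op 4 (insert('k')): buffer="kmokslokkokp" (len 12), cursors c4@1 c1@4 c2@8 c3@11, authorship 4.11..22.33.
After op 5 (insert('x')): buffer="kxmokxslokxkokxp" (len 16), cursors c4@2 c1@6 c2@11 c3@15, authorship 44.111..222.333.

Answer: kxmokxslokxkokxp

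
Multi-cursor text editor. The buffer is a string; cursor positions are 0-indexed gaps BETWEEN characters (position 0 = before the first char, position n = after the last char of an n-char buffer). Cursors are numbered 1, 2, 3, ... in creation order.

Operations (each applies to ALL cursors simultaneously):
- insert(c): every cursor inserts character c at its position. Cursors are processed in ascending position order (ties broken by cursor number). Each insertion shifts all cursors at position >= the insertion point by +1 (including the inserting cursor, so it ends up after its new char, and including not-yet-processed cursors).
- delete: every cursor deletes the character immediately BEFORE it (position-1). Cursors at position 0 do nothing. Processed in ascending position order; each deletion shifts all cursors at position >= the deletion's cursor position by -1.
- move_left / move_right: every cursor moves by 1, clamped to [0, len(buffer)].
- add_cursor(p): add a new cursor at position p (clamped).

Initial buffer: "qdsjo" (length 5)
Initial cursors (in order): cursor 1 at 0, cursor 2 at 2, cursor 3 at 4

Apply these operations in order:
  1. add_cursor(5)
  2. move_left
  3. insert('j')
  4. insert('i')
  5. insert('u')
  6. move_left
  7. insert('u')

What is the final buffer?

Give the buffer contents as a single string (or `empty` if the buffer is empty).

After op 1 (add_cursor(5)): buffer="qdsjo" (len 5), cursors c1@0 c2@2 c3@4 c4@5, authorship .....
After op 2 (move_left): buffer="qdsjo" (len 5), cursors c1@0 c2@1 c3@3 c4@4, authorship .....
After op 3 (insert('j')): buffer="jqjdsjjjo" (len 9), cursors c1@1 c2@3 c3@6 c4@8, authorship 1.2..3.4.
After op 4 (insert('i')): buffer="jiqjidsjijjio" (len 13), cursors c1@2 c2@5 c3@9 c4@12, authorship 11.22..33.44.
After op 5 (insert('u')): buffer="jiuqjiudsjiujjiuo" (len 17), cursors c1@3 c2@7 c3@12 c4@16, authorship 111.222..333.444.
After op 6 (move_left): buffer="jiuqjiudsjiujjiuo" (len 17), cursors c1@2 c2@6 c3@11 c4@15, authorship 111.222..333.444.
After op 7 (insert('u')): buffer="jiuuqjiuudsjiuujjiuuo" (len 21), cursors c1@3 c2@8 c3@14 c4@19, authorship 1111.2222..3333.4444.

Answer: jiuuqjiuudsjiuujjiuuo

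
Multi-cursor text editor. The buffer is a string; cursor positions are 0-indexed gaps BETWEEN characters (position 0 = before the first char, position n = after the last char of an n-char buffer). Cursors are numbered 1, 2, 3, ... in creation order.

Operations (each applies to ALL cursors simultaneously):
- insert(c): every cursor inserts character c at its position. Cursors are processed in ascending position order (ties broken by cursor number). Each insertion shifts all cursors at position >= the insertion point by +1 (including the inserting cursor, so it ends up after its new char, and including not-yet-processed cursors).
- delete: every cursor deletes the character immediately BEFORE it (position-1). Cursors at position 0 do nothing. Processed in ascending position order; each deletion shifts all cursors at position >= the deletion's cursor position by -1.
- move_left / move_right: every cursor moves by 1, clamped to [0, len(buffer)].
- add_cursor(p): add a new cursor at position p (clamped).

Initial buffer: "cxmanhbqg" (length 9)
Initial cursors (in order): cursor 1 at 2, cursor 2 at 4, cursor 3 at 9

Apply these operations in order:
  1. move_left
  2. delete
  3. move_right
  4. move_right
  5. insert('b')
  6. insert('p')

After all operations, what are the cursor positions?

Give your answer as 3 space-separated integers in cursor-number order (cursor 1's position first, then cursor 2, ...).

Answer: 4 7 12

Derivation:
After op 1 (move_left): buffer="cxmanhbqg" (len 9), cursors c1@1 c2@3 c3@8, authorship .........
After op 2 (delete): buffer="xanhbg" (len 6), cursors c1@0 c2@1 c3@5, authorship ......
After op 3 (move_right): buffer="xanhbg" (len 6), cursors c1@1 c2@2 c3@6, authorship ......
After op 4 (move_right): buffer="xanhbg" (len 6), cursors c1@2 c2@3 c3@6, authorship ......
After op 5 (insert('b')): buffer="xabnbhbgb" (len 9), cursors c1@3 c2@5 c3@9, authorship ..1.2...3
After op 6 (insert('p')): buffer="xabpnbphbgbp" (len 12), cursors c1@4 c2@7 c3@12, authorship ..11.22...33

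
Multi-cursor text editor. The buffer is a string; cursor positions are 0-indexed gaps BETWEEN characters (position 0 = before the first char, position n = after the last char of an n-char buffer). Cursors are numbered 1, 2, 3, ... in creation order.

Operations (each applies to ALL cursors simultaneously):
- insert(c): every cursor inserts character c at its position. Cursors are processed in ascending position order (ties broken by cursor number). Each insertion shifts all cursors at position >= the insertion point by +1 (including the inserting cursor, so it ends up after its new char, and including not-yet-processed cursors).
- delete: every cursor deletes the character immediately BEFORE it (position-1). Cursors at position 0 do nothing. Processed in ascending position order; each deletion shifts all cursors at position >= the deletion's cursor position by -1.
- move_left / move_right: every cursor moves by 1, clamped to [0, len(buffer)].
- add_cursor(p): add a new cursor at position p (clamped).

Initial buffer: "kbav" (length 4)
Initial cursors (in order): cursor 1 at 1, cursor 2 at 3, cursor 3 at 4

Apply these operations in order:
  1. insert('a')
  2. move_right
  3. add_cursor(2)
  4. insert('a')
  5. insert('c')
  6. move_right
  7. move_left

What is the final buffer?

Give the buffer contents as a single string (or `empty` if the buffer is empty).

After op 1 (insert('a')): buffer="kabaava" (len 7), cursors c1@2 c2@5 c3@7, authorship .1..2.3
After op 2 (move_right): buffer="kabaava" (len 7), cursors c1@3 c2@6 c3@7, authorship .1..2.3
After op 3 (add_cursor(2)): buffer="kabaava" (len 7), cursors c4@2 c1@3 c2@6 c3@7, authorship .1..2.3
After op 4 (insert('a')): buffer="kaabaaavaaa" (len 11), cursors c4@3 c1@5 c2@9 c3@11, authorship .14.1.2.233
After op 5 (insert('c')): buffer="kaacbacaavacaac" (len 15), cursors c4@4 c1@7 c2@12 c3@15, authorship .144.11.2.22333
After op 6 (move_right): buffer="kaacbacaavacaac" (len 15), cursors c4@5 c1@8 c2@13 c3@15, authorship .144.11.2.22333
After op 7 (move_left): buffer="kaacbacaavacaac" (len 15), cursors c4@4 c1@7 c2@12 c3@14, authorship .144.11.2.22333

Answer: kaacbacaavacaac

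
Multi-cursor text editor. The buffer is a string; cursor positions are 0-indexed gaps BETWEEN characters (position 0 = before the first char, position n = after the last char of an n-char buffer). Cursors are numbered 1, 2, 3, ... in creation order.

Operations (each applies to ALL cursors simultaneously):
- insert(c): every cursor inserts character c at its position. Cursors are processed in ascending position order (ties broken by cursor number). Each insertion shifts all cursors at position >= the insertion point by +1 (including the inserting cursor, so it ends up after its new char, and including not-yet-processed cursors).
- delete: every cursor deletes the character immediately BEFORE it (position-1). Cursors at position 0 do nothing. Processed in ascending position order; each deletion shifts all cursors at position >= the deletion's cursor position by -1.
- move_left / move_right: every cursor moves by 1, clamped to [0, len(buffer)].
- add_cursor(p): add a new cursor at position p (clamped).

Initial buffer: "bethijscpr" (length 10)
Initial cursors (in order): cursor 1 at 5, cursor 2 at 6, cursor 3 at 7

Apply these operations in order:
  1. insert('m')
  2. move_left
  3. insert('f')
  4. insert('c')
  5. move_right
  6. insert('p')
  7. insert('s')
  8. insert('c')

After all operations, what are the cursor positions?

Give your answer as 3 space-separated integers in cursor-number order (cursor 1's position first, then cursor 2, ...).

After op 1 (insert('m')): buffer="bethimjmsmcpr" (len 13), cursors c1@6 c2@8 c3@10, authorship .....1.2.3...
After op 2 (move_left): buffer="bethimjmsmcpr" (len 13), cursors c1@5 c2@7 c3@9, authorship .....1.2.3...
After op 3 (insert('f')): buffer="bethifmjfmsfmcpr" (len 16), cursors c1@6 c2@9 c3@12, authorship .....11.22.33...
After op 4 (insert('c')): buffer="bethifcmjfcmsfcmcpr" (len 19), cursors c1@7 c2@11 c3@15, authorship .....111.222.333...
After op 5 (move_right): buffer="bethifcmjfcmsfcmcpr" (len 19), cursors c1@8 c2@12 c3@16, authorship .....111.222.333...
After op 6 (insert('p')): buffer="bethifcmpjfcmpsfcmpcpr" (len 22), cursors c1@9 c2@14 c3@19, authorship .....1111.2222.3333...
After op 7 (insert('s')): buffer="bethifcmpsjfcmpssfcmpscpr" (len 25), cursors c1@10 c2@16 c3@22, authorship .....11111.22222.33333...
After op 8 (insert('c')): buffer="bethifcmpscjfcmpscsfcmpsccpr" (len 28), cursors c1@11 c2@18 c3@25, authorship .....111111.222222.333333...

Answer: 11 18 25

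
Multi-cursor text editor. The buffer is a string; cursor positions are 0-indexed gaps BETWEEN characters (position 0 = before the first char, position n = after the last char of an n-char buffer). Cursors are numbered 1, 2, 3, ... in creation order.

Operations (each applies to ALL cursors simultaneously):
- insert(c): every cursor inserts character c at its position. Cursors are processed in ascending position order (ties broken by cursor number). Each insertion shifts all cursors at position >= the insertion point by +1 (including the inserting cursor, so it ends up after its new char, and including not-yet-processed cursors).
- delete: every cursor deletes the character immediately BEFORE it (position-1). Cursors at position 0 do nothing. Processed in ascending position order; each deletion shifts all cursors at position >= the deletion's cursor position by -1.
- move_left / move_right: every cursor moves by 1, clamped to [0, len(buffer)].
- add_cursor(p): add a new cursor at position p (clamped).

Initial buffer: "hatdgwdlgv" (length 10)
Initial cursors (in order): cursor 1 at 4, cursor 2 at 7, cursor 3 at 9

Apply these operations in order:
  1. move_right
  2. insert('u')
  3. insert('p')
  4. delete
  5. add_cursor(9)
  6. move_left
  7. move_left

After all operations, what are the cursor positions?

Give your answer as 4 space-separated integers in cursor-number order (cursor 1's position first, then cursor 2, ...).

Answer: 4 8 11 7

Derivation:
After op 1 (move_right): buffer="hatdgwdlgv" (len 10), cursors c1@5 c2@8 c3@10, authorship ..........
After op 2 (insert('u')): buffer="hatdguwdlugvu" (len 13), cursors c1@6 c2@10 c3@13, authorship .....1...2..3
After op 3 (insert('p')): buffer="hatdgupwdlupgvup" (len 16), cursors c1@7 c2@12 c3@16, authorship .....11...22..33
After op 4 (delete): buffer="hatdguwdlugvu" (len 13), cursors c1@6 c2@10 c3@13, authorship .....1...2..3
After op 5 (add_cursor(9)): buffer="hatdguwdlugvu" (len 13), cursors c1@6 c4@9 c2@10 c3@13, authorship .....1...2..3
After op 6 (move_left): buffer="hatdguwdlugvu" (len 13), cursors c1@5 c4@8 c2@9 c3@12, authorship .....1...2..3
After op 7 (move_left): buffer="hatdguwdlugvu" (len 13), cursors c1@4 c4@7 c2@8 c3@11, authorship .....1...2..3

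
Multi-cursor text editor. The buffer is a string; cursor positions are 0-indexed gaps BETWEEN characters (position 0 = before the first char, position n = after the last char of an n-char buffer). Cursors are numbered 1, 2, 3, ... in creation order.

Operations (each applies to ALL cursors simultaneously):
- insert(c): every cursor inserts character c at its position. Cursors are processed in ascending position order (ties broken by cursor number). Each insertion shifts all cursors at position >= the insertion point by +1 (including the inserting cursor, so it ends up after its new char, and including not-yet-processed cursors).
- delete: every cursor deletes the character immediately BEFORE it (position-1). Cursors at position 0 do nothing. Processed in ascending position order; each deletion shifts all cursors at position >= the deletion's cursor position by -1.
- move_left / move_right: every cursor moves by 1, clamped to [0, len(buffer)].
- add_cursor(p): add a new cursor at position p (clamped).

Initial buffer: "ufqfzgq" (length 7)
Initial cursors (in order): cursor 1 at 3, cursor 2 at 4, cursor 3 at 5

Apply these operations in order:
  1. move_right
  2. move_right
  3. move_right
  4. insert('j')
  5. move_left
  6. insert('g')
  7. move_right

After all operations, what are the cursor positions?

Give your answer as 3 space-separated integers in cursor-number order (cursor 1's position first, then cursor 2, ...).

After op 1 (move_right): buffer="ufqfzgq" (len 7), cursors c1@4 c2@5 c3@6, authorship .......
After op 2 (move_right): buffer="ufqfzgq" (len 7), cursors c1@5 c2@6 c3@7, authorship .......
After op 3 (move_right): buffer="ufqfzgq" (len 7), cursors c1@6 c2@7 c3@7, authorship .......
After op 4 (insert('j')): buffer="ufqfzgjqjj" (len 10), cursors c1@7 c2@10 c3@10, authorship ......1.23
After op 5 (move_left): buffer="ufqfzgjqjj" (len 10), cursors c1@6 c2@9 c3@9, authorship ......1.23
After op 6 (insert('g')): buffer="ufqfzggjqjggj" (len 13), cursors c1@7 c2@12 c3@12, authorship ......11.2233
After op 7 (move_right): buffer="ufqfzggjqjggj" (len 13), cursors c1@8 c2@13 c3@13, authorship ......11.2233

Answer: 8 13 13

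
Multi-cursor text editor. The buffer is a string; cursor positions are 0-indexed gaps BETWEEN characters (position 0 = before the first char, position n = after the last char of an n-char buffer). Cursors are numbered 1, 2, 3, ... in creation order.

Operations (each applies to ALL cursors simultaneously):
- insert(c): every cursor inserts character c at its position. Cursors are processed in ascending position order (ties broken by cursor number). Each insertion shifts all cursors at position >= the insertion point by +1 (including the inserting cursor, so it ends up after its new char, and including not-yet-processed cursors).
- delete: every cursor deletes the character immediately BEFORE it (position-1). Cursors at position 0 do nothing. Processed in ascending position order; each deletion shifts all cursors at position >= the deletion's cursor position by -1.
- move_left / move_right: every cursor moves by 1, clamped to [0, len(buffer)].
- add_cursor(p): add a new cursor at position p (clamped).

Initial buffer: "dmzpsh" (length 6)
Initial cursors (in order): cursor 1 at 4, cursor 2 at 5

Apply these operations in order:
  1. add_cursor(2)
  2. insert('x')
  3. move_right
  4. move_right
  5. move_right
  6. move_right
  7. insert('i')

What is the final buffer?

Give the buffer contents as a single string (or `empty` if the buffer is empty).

After op 1 (add_cursor(2)): buffer="dmzpsh" (len 6), cursors c3@2 c1@4 c2@5, authorship ......
After op 2 (insert('x')): buffer="dmxzpxsxh" (len 9), cursors c3@3 c1@6 c2@8, authorship ..3..1.2.
After op 3 (move_right): buffer="dmxzpxsxh" (len 9), cursors c3@4 c1@7 c2@9, authorship ..3..1.2.
After op 4 (move_right): buffer="dmxzpxsxh" (len 9), cursors c3@5 c1@8 c2@9, authorship ..3..1.2.
After op 5 (move_right): buffer="dmxzpxsxh" (len 9), cursors c3@6 c1@9 c2@9, authorship ..3..1.2.
After op 6 (move_right): buffer="dmxzpxsxh" (len 9), cursors c3@7 c1@9 c2@9, authorship ..3..1.2.
After op 7 (insert('i')): buffer="dmxzpxsixhii" (len 12), cursors c3@8 c1@12 c2@12, authorship ..3..1.32.12

Answer: dmxzpxsixhii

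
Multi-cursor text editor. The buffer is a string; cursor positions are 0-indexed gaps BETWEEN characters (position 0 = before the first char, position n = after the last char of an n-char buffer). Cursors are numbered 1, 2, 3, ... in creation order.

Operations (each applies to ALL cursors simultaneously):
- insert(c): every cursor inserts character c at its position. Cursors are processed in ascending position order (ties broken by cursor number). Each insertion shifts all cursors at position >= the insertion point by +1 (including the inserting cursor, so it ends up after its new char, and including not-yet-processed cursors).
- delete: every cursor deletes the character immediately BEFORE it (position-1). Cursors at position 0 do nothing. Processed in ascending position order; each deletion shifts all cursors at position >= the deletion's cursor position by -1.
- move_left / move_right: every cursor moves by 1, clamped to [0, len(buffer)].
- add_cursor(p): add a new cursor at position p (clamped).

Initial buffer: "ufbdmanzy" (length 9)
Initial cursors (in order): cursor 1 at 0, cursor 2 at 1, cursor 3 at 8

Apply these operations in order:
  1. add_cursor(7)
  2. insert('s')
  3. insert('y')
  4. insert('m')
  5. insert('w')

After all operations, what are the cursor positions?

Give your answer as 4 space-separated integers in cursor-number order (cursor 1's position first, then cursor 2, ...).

After op 1 (add_cursor(7)): buffer="ufbdmanzy" (len 9), cursors c1@0 c2@1 c4@7 c3@8, authorship .........
After op 2 (insert('s')): buffer="susfbdmanszsy" (len 13), cursors c1@1 c2@3 c4@10 c3@12, authorship 1.2......4.3.
After op 3 (insert('y')): buffer="syusyfbdmansyzsyy" (len 17), cursors c1@2 c2@5 c4@13 c3@16, authorship 11.22......44.33.
After op 4 (insert('m')): buffer="symusymfbdmansymzsymy" (len 21), cursors c1@3 c2@7 c4@16 c3@20, authorship 111.222......444.333.
After op 5 (insert('w')): buffer="symwusymwfbdmansymwzsymwy" (len 25), cursors c1@4 c2@9 c4@19 c3@24, authorship 1111.2222......4444.3333.

Answer: 4 9 24 19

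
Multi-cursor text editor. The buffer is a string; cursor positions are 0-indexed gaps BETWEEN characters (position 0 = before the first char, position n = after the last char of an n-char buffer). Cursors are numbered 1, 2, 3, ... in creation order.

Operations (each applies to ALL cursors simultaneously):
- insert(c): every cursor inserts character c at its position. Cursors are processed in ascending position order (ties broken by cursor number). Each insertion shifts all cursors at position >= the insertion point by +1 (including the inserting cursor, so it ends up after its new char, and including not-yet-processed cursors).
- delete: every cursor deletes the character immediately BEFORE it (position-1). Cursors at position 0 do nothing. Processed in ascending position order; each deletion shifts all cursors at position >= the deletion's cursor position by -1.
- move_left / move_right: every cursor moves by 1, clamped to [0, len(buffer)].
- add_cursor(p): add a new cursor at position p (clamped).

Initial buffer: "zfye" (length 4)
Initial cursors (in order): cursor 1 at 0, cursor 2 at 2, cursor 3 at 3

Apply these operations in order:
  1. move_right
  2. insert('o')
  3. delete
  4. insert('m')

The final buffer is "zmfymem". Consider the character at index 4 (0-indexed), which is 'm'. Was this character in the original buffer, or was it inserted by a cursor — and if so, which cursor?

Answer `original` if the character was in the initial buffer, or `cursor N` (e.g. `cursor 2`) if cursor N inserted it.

After op 1 (move_right): buffer="zfye" (len 4), cursors c1@1 c2@3 c3@4, authorship ....
After op 2 (insert('o')): buffer="zofyoeo" (len 7), cursors c1@2 c2@5 c3@7, authorship .1..2.3
After op 3 (delete): buffer="zfye" (len 4), cursors c1@1 c2@3 c3@4, authorship ....
After op 4 (insert('m')): buffer="zmfymem" (len 7), cursors c1@2 c2@5 c3@7, authorship .1..2.3
Authorship (.=original, N=cursor N): . 1 . . 2 . 3
Index 4: author = 2

Answer: cursor 2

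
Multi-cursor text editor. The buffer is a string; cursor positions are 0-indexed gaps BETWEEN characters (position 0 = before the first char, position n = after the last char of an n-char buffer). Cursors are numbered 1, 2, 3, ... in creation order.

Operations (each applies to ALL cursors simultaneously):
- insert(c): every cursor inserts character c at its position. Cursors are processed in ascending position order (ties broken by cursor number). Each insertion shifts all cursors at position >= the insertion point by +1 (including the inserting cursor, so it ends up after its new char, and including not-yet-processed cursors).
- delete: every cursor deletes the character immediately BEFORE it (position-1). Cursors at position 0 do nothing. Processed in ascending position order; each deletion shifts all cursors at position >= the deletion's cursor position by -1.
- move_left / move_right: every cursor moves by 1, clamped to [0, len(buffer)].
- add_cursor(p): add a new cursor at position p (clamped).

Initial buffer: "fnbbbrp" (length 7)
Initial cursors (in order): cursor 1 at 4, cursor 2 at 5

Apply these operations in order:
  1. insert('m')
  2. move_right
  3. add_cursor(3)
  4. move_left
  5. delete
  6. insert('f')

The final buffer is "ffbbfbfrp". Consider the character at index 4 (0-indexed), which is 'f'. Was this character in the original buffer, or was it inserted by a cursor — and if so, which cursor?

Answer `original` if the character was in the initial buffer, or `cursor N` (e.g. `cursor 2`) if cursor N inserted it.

After op 1 (insert('m')): buffer="fnbbmbmrp" (len 9), cursors c1@5 c2@7, authorship ....1.2..
After op 2 (move_right): buffer="fnbbmbmrp" (len 9), cursors c1@6 c2@8, authorship ....1.2..
After op 3 (add_cursor(3)): buffer="fnbbmbmrp" (len 9), cursors c3@3 c1@6 c2@8, authorship ....1.2..
After op 4 (move_left): buffer="fnbbmbmrp" (len 9), cursors c3@2 c1@5 c2@7, authorship ....1.2..
After op 5 (delete): buffer="fbbbrp" (len 6), cursors c3@1 c1@3 c2@4, authorship ......
After op 6 (insert('f')): buffer="ffbbfbfrp" (len 9), cursors c3@2 c1@5 c2@7, authorship .3..1.2..
Authorship (.=original, N=cursor N): . 3 . . 1 . 2 . .
Index 4: author = 1

Answer: cursor 1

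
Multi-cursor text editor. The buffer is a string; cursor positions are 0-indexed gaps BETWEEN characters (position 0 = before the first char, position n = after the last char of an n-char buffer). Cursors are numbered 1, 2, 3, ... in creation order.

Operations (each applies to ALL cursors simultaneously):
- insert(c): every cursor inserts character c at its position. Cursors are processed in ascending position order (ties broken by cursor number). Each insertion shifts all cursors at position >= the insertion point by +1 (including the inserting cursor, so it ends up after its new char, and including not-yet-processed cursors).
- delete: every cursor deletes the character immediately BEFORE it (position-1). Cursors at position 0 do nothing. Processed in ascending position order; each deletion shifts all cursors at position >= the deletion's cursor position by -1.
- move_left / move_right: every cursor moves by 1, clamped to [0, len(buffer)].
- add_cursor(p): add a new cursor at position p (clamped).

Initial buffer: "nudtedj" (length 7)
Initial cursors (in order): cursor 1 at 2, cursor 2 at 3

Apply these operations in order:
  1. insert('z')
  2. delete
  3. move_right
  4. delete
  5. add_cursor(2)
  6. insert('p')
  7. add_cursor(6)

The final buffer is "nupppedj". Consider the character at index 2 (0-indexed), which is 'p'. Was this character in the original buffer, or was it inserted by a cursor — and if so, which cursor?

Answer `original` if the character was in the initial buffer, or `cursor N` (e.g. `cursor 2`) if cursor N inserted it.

After op 1 (insert('z')): buffer="nuzdztedj" (len 9), cursors c1@3 c2@5, authorship ..1.2....
After op 2 (delete): buffer="nudtedj" (len 7), cursors c1@2 c2@3, authorship .......
After op 3 (move_right): buffer="nudtedj" (len 7), cursors c1@3 c2@4, authorship .......
After op 4 (delete): buffer="nuedj" (len 5), cursors c1@2 c2@2, authorship .....
After op 5 (add_cursor(2)): buffer="nuedj" (len 5), cursors c1@2 c2@2 c3@2, authorship .....
After op 6 (insert('p')): buffer="nupppedj" (len 8), cursors c1@5 c2@5 c3@5, authorship ..123...
After op 7 (add_cursor(6)): buffer="nupppedj" (len 8), cursors c1@5 c2@5 c3@5 c4@6, authorship ..123...
Authorship (.=original, N=cursor N): . . 1 2 3 . . .
Index 2: author = 1

Answer: cursor 1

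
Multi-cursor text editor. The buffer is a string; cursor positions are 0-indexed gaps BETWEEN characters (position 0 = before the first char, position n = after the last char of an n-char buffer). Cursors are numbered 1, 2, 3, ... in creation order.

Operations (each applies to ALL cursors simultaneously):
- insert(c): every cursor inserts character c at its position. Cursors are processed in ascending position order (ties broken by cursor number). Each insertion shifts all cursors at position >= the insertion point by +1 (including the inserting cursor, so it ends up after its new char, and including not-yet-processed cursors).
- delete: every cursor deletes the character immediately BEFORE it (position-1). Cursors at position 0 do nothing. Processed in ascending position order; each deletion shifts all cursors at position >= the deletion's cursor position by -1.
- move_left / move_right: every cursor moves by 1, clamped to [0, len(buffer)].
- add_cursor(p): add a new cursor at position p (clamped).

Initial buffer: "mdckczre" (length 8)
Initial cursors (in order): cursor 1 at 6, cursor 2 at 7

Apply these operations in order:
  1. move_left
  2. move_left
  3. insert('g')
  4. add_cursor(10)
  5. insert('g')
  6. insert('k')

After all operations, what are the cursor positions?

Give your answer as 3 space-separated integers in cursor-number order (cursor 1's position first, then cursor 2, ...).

After op 1 (move_left): buffer="mdckczre" (len 8), cursors c1@5 c2@6, authorship ........
After op 2 (move_left): buffer="mdckczre" (len 8), cursors c1@4 c2@5, authorship ........
After op 3 (insert('g')): buffer="mdckgcgzre" (len 10), cursors c1@5 c2@7, authorship ....1.2...
After op 4 (add_cursor(10)): buffer="mdckgcgzre" (len 10), cursors c1@5 c2@7 c3@10, authorship ....1.2...
After op 5 (insert('g')): buffer="mdckggcggzreg" (len 13), cursors c1@6 c2@9 c3@13, authorship ....11.22...3
After op 6 (insert('k')): buffer="mdckggkcggkzregk" (len 16), cursors c1@7 c2@11 c3@16, authorship ....111.222...33

Answer: 7 11 16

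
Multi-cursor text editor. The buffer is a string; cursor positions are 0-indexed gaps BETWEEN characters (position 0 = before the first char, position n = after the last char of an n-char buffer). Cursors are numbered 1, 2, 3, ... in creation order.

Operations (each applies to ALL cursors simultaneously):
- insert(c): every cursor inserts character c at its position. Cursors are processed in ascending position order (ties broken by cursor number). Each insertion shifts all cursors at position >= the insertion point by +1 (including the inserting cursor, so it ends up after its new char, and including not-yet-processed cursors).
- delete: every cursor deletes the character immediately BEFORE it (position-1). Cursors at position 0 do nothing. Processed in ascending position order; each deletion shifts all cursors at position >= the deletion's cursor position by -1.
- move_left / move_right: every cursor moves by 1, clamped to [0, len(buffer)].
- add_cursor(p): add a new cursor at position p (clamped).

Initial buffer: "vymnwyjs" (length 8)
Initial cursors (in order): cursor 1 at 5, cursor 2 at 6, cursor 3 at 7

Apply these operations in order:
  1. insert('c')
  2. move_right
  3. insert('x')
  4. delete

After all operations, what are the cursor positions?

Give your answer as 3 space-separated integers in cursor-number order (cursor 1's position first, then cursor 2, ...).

After op 1 (insert('c')): buffer="vymnwcycjcs" (len 11), cursors c1@6 c2@8 c3@10, authorship .....1.2.3.
After op 2 (move_right): buffer="vymnwcycjcs" (len 11), cursors c1@7 c2@9 c3@11, authorship .....1.2.3.
After op 3 (insert('x')): buffer="vymnwcyxcjxcsx" (len 14), cursors c1@8 c2@11 c3@14, authorship .....1.12.23.3
After op 4 (delete): buffer="vymnwcycjcs" (len 11), cursors c1@7 c2@9 c3@11, authorship .....1.2.3.

Answer: 7 9 11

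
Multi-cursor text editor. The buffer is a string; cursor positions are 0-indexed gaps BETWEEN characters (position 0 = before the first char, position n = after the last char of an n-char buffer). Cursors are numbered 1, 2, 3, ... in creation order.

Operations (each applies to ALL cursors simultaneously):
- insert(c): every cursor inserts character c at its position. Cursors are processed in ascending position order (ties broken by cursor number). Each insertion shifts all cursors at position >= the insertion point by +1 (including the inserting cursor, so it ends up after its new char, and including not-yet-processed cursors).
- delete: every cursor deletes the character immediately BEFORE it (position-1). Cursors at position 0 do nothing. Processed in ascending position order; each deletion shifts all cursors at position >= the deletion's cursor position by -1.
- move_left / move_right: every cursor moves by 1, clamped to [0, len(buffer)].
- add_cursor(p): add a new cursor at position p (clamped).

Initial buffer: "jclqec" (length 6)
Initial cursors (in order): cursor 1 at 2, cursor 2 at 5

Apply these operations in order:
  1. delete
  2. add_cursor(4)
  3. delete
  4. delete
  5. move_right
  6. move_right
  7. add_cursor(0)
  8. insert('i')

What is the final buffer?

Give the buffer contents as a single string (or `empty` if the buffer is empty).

Answer: iiii

Derivation:
After op 1 (delete): buffer="jlqc" (len 4), cursors c1@1 c2@3, authorship ....
After op 2 (add_cursor(4)): buffer="jlqc" (len 4), cursors c1@1 c2@3 c3@4, authorship ....
After op 3 (delete): buffer="l" (len 1), cursors c1@0 c2@1 c3@1, authorship .
After op 4 (delete): buffer="" (len 0), cursors c1@0 c2@0 c3@0, authorship 
After op 5 (move_right): buffer="" (len 0), cursors c1@0 c2@0 c3@0, authorship 
After op 6 (move_right): buffer="" (len 0), cursors c1@0 c2@0 c3@0, authorship 
After op 7 (add_cursor(0)): buffer="" (len 0), cursors c1@0 c2@0 c3@0 c4@0, authorship 
After op 8 (insert('i')): buffer="iiii" (len 4), cursors c1@4 c2@4 c3@4 c4@4, authorship 1234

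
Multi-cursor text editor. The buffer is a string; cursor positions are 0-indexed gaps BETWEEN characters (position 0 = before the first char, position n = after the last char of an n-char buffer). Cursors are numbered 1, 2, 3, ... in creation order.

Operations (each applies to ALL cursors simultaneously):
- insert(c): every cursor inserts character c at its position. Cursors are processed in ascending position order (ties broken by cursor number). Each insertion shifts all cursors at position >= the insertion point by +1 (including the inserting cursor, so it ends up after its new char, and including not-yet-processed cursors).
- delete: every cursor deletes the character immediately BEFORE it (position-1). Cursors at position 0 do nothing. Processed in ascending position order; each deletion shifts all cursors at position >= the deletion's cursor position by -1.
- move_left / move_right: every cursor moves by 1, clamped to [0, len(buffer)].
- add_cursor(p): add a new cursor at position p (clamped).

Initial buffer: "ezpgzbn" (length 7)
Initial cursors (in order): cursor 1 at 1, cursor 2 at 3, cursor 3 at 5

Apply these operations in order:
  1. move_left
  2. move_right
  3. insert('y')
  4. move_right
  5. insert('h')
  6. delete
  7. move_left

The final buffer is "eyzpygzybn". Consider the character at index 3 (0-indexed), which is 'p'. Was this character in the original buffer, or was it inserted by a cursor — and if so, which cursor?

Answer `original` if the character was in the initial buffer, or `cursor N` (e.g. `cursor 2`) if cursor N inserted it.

Answer: original

Derivation:
After op 1 (move_left): buffer="ezpgzbn" (len 7), cursors c1@0 c2@2 c3@4, authorship .......
After op 2 (move_right): buffer="ezpgzbn" (len 7), cursors c1@1 c2@3 c3@5, authorship .......
After op 3 (insert('y')): buffer="eyzpygzybn" (len 10), cursors c1@2 c2@5 c3@8, authorship .1..2..3..
After op 4 (move_right): buffer="eyzpygzybn" (len 10), cursors c1@3 c2@6 c3@9, authorship .1..2..3..
After op 5 (insert('h')): buffer="eyzhpyghzybhn" (len 13), cursors c1@4 c2@8 c3@12, authorship .1.1.2.2.3.3.
After op 6 (delete): buffer="eyzpygzybn" (len 10), cursors c1@3 c2@6 c3@9, authorship .1..2..3..
After op 7 (move_left): buffer="eyzpygzybn" (len 10), cursors c1@2 c2@5 c3@8, authorship .1..2..3..
Authorship (.=original, N=cursor N): . 1 . . 2 . . 3 . .
Index 3: author = original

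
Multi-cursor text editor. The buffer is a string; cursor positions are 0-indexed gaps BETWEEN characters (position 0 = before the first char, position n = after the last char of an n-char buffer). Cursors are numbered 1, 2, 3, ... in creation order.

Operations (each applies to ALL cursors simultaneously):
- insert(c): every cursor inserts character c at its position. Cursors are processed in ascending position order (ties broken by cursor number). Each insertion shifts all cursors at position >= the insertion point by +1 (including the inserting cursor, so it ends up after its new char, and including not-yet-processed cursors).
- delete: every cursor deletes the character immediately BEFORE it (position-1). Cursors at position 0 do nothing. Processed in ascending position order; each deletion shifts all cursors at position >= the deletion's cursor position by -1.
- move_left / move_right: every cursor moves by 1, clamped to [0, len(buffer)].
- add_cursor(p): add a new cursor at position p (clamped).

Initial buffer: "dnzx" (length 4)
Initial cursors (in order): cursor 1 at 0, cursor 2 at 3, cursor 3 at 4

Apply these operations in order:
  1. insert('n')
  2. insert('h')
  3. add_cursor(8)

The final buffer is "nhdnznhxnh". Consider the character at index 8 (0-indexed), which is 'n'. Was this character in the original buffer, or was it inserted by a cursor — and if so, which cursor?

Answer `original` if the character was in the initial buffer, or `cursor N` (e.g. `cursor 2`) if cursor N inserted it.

Answer: cursor 3

Derivation:
After op 1 (insert('n')): buffer="ndnznxn" (len 7), cursors c1@1 c2@5 c3@7, authorship 1...2.3
After op 2 (insert('h')): buffer="nhdnznhxnh" (len 10), cursors c1@2 c2@7 c3@10, authorship 11...22.33
After op 3 (add_cursor(8)): buffer="nhdnznhxnh" (len 10), cursors c1@2 c2@7 c4@8 c3@10, authorship 11...22.33
Authorship (.=original, N=cursor N): 1 1 . . . 2 2 . 3 3
Index 8: author = 3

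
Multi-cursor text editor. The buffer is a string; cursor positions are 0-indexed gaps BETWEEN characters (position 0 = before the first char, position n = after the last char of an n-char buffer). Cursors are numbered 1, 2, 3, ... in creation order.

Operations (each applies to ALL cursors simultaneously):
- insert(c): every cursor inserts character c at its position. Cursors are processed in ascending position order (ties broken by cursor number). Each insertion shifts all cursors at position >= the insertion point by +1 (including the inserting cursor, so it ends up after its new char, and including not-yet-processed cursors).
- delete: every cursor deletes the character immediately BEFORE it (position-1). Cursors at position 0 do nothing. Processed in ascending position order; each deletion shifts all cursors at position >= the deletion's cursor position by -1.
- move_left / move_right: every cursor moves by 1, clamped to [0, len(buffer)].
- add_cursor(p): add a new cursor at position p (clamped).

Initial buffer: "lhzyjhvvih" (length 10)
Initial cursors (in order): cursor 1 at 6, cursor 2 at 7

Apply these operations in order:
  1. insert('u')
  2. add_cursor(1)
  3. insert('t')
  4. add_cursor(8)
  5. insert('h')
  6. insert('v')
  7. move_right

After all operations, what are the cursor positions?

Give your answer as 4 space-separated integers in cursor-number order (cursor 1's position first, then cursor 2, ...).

Answer: 16 21 5 13

Derivation:
After op 1 (insert('u')): buffer="lhzyjhuvuvih" (len 12), cursors c1@7 c2@9, authorship ......1.2...
After op 2 (add_cursor(1)): buffer="lhzyjhuvuvih" (len 12), cursors c3@1 c1@7 c2@9, authorship ......1.2...
After op 3 (insert('t')): buffer="lthzyjhutvutvih" (len 15), cursors c3@2 c1@9 c2@12, authorship .3.....11.22...
After op 4 (add_cursor(8)): buffer="lthzyjhutvutvih" (len 15), cursors c3@2 c4@8 c1@9 c2@12, authorship .3.....11.22...
After op 5 (insert('h')): buffer="lthhzyjhuhthvuthvih" (len 19), cursors c3@3 c4@10 c1@12 c2@16, authorship .33.....1411.222...
After op 6 (insert('v')): buffer="lthvhzyjhuhvthvvuthvvih" (len 23), cursors c3@4 c4@12 c1@15 c2@20, authorship .333.....144111.2222...
After op 7 (move_right): buffer="lthvhzyjhuhvthvvuthvvih" (len 23), cursors c3@5 c4@13 c1@16 c2@21, authorship .333.....144111.2222...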